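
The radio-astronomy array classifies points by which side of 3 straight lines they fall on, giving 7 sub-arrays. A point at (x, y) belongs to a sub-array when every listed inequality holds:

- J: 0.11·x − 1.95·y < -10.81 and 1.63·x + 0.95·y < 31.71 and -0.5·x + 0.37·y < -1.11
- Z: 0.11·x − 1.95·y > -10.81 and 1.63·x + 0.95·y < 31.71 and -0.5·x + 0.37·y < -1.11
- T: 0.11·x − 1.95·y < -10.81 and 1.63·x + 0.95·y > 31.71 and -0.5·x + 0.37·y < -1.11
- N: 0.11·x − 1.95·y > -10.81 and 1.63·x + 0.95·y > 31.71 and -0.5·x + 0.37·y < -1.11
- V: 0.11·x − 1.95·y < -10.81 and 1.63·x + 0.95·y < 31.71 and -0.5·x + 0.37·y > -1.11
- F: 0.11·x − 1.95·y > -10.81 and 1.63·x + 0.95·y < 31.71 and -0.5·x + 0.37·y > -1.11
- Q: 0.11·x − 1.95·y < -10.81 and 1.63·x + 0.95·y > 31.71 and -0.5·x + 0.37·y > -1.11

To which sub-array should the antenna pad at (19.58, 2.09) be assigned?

N

0.11·19.58 − 1.95·2.09 = -1.922, which is > -10.81
1.63·19.58 + 0.95·2.09 = 33.901, which is > 31.71
-0.5·19.58 + 0.37·2.09 = -9.017, which is < -1.11
This sign pattern matches N.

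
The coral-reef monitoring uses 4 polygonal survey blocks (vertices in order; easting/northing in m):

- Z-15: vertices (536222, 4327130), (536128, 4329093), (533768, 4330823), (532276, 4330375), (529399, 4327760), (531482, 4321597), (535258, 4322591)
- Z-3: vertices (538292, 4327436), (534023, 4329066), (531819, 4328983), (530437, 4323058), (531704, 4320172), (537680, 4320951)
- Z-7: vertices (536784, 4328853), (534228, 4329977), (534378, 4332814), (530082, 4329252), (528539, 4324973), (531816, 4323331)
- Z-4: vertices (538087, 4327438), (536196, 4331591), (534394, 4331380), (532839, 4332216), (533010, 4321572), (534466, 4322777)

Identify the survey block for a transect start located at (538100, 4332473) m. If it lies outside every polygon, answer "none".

none

Cast a ray rightward from (538100, 4332473). For each polygon, the edges (by vertex number in listed order) whose endpoints lie on opposite sides of northing = 4332473, where each meets that height, and whether that is right or left of the point:
Z-15: no edge straddles that height → 0 crossings.
Z-3: no edge straddles that height → 0 crossings.
Z-7: 2–3 at easting≈534360.0 (left), 3–4 at easting≈533966.7 (left) → 0 crossings.
Z-4: no edge straddles that height → 0 crossings.
All counts are even, so the point lies outside every listed polygon.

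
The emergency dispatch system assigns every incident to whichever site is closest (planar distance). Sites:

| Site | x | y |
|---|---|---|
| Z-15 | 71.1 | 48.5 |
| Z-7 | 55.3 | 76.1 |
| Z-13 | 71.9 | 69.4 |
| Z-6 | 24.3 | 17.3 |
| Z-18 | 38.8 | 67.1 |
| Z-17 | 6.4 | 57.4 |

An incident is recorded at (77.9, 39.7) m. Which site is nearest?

Z-15

Squared distances to each site:
Z-15: 123.680; Z-7: 1835.720; Z-13: 918.090; Z-6: 3374.720; Z-18: 2279.570; Z-17: 5425.540.
Minimum at Z-15.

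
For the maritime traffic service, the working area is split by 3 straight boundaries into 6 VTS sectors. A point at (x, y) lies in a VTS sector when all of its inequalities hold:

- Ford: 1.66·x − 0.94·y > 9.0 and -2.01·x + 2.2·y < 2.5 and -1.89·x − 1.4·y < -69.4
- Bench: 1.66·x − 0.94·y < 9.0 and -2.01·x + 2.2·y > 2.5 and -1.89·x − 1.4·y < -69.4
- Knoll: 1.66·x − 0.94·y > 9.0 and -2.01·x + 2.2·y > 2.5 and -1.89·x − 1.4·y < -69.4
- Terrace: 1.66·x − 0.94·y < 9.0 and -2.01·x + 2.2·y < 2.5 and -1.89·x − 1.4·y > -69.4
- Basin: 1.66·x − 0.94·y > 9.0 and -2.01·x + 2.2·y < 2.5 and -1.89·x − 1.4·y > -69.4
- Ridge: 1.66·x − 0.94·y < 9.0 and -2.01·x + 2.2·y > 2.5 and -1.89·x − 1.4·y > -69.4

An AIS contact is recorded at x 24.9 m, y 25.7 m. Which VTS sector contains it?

Knoll

1.66·24.9 − 0.94·25.7 = 17.176, which is > 9.0
-2.01·24.9 + 2.2·25.7 = 6.491, which is > 2.5
-1.89·24.9 − 1.4·25.7 = -83.041, which is < -69.4
This sign pattern matches Knoll.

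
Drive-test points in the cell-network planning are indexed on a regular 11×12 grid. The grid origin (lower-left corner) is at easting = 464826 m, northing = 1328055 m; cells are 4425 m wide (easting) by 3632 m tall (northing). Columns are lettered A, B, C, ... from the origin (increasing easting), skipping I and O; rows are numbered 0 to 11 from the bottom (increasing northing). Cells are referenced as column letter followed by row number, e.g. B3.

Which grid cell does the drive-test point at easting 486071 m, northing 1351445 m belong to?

E6

Column index: ⌊(486071 − 464826) / 4425⌋ = ⌊4.801⌋ = 4 → column E
Row offset from origin: ⌊(1351445 − 1328055) / 3632⌋ = ⌊6.440⌋ = 6 → row 6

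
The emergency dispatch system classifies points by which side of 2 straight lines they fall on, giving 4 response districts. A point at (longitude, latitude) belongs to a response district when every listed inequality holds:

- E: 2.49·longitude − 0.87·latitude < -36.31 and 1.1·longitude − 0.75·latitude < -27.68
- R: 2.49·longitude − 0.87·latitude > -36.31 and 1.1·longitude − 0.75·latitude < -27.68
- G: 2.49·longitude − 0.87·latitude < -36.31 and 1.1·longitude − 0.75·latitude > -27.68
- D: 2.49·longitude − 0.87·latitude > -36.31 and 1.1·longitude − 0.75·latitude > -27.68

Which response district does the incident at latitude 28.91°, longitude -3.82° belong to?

2.49·-3.82 − 0.87·28.91 = -34.663, which is > -36.31
1.1·-3.82 − 0.75·28.91 = -25.885, which is > -27.68
This sign pattern matches D.

D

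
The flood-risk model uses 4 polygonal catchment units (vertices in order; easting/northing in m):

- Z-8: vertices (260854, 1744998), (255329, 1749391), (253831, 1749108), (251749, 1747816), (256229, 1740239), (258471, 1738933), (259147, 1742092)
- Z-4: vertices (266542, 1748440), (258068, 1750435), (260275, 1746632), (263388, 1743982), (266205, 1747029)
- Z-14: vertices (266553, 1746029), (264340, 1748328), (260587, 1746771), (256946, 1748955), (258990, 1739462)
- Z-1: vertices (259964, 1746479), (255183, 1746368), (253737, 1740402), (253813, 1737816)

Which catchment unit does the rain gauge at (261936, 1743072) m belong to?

Cast a ray rightward from (261936, 1743072). For each polygon, the edges (by vertex number in listed order) whose endpoints lie on opposite sides of northing = 1743072, where each meets that height, and whether that is right or left of the point:
Z-8: 4–5 at easting≈254554.0 (left), 7–1 at easting≈259722.7 (left) → 0 crossings.
Z-4: no edge straddles that height → 0 crossings.
Z-14: 4–5 at easting≈258212.7 (left), 5–1 at easting≈263147.5 (right) → 1 crossing.
Z-1: 2–3 at easting≈254384.1 (left), 4–1 at easting≈257544.9 (left) → 0 crossings.
Only Z-14 has an odd count, so the point is inside Z-14.

Z-14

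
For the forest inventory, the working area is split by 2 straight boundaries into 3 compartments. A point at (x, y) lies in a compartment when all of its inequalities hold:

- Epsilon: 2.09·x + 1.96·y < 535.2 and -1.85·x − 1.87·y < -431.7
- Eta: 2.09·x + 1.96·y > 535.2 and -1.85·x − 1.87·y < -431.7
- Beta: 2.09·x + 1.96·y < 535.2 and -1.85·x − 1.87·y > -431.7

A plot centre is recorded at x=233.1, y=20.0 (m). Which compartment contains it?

2.09·233.1 + 1.96·20.0 = 526.379, which is < 535.2
-1.85·233.1 − 1.87·20.0 = -468.635, which is < -431.7
This sign pattern matches Epsilon.

Epsilon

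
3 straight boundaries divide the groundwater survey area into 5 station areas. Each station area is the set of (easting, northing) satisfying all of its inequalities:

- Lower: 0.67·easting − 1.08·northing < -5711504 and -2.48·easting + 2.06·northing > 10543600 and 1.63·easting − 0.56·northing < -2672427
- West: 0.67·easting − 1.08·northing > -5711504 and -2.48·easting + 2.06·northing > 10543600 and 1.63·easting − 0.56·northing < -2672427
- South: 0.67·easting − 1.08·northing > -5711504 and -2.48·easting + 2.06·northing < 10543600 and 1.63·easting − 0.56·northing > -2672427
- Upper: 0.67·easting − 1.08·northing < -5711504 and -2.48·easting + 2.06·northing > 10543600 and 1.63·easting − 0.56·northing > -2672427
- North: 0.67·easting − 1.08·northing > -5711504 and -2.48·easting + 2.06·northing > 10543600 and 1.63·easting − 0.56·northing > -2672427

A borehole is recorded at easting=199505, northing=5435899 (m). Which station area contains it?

Lower

0.67·199505 − 1.08·5435899 = -5737102.570, which is < -5711504
-2.48·199505 + 2.06·5435899 = 10703179.540, which is > 10543600
1.63·199505 − 0.56·5435899 = -2718910.290, which is < -2672427
This sign pattern matches Lower.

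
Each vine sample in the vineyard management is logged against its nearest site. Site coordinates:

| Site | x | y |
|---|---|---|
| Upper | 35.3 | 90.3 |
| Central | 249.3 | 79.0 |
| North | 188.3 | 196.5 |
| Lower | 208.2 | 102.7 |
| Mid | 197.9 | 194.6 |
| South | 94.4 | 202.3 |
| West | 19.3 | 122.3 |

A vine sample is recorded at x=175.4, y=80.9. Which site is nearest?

Lower

Squared distances to each site:
Upper: 19716.370; Central: 5464.820; North: 13529.770; Lower: 1551.080; Mid: 13433.940; South: 21298.960; West: 26081.170.
Minimum at Lower.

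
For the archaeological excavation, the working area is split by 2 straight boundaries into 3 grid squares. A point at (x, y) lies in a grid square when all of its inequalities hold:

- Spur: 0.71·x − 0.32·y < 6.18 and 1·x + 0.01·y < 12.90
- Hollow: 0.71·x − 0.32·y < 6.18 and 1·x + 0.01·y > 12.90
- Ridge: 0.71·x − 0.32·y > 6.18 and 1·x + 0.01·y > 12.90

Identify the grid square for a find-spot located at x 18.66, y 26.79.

0.71·18.66 − 0.32·26.79 = 4.676, which is < 6.18
1·18.66 + 0.01·26.79 = 18.928, which is > 12.90
This sign pattern matches Hollow.

Hollow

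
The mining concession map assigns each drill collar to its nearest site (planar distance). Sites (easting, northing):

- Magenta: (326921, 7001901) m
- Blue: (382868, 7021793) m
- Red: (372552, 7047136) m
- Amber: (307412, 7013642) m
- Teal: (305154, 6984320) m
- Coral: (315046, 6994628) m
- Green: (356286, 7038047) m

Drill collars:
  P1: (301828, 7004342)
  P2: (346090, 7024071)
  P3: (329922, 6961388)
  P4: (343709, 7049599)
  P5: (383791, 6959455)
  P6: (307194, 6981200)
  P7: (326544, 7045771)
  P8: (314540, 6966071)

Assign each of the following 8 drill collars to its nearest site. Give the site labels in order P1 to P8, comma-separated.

Amber, Green, Teal, Green, Blue, Teal, Green, Teal

P1 → Amber (d²=117671056.00)
P2 → Green (d²=299286992.00)
P3 → Teal (d²=1139330448.00)
P4 → Green (d²=291629633.00)
P5 → Blue (d²=3886878173.00)
P6 → Teal (d²=13896000.00)
P7 → Green (d²=944246740.00)
P8 → Teal (d²=421122997.00)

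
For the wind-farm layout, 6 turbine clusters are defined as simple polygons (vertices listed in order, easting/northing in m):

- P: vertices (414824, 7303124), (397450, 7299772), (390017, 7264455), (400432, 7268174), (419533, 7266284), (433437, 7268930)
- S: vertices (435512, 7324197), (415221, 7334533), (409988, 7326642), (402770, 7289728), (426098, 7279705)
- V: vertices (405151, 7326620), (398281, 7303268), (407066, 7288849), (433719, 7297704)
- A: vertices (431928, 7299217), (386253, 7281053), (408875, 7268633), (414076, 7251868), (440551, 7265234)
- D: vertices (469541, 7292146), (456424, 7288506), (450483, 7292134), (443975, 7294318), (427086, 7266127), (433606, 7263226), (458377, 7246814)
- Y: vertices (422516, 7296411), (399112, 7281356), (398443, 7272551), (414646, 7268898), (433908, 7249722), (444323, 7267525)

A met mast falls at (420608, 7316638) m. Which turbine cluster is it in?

S

Cast a ray rightward from (420608, 7316638). For each polygon, the edges (by vertex number in listed order) whose endpoints lie on opposite sides of northing = 7316638, where each meets that height, and whether that is right or left of the point:
P: no edge straddles that height → 0 crossings.
S: 3–4 at easting≈408031.9 (left), 5–1 at easting≈433912.6 (right) → 1 crossing.
V: 1–2 at easting≈402214.4 (left), 4–1 at easting≈415012.9 (left) → 0 crossings.
A: no edge straddles that height → 0 crossings.
D: no edge straddles that height → 0 crossings.
Y: no edge straddles that height → 0 crossings.
Only S has an odd count, so the point is inside S.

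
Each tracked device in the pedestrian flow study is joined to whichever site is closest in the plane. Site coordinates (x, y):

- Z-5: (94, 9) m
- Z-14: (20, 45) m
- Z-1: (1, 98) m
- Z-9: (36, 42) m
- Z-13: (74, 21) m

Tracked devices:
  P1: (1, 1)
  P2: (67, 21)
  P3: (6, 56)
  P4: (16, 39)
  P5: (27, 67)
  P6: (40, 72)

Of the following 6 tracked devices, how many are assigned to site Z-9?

P1 → Z-14
P2 → Z-13
P3 → Z-14
P4 → Z-14
P5 → Z-14
P6 → Z-9
1 of the 6 goes to Z-9.

1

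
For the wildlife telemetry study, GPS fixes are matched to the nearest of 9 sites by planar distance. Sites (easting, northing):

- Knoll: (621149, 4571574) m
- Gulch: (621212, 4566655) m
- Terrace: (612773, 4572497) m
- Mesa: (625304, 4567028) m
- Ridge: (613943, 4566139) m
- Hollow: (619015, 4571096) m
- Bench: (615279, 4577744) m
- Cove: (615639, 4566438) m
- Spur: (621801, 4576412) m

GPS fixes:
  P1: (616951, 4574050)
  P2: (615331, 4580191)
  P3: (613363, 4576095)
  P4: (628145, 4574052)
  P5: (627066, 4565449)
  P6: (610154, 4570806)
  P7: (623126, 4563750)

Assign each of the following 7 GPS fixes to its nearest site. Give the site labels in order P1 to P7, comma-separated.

P1 → Hollow (d²=12986212.00)
P2 → Bench (d²=5990513.00)
P3 → Bench (d²=6390257.00)
P4 → Spur (d²=45815936.00)
P5 → Mesa (d²=5597885.00)
P6 → Terrace (d²=9718642.00)
P7 → Gulch (d²=12102421.00)

Hollow, Bench, Bench, Spur, Mesa, Terrace, Gulch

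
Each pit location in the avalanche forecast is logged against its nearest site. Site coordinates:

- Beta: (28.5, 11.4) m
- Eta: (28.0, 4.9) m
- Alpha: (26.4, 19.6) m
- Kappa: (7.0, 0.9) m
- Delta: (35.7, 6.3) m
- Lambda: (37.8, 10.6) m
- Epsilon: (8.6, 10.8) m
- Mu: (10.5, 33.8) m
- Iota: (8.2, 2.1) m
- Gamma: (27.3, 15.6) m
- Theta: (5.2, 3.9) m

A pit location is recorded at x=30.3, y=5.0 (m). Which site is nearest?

Eta

Squared distances to each site:
Beta: 44.200; Eta: 5.300; Alpha: 228.370; Kappa: 559.700; Delta: 30.850; Lambda: 87.610; Epsilon: 504.530; Mu: 1221.480; Iota: 496.820; Gamma: 121.360; Theta: 631.220.
Minimum at Eta.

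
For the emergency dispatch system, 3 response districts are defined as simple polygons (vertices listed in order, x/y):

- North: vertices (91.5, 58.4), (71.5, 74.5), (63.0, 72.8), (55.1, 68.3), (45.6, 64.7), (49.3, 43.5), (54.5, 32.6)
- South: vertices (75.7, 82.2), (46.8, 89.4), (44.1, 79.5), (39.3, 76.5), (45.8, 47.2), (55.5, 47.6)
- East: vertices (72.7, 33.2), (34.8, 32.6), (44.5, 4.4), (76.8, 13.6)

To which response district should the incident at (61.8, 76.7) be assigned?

Cast a ray rightward from (61.8, 76.7). For each polygon, the edges (by vertex number in listed order) whose endpoints lie on opposite sides of y = 76.7, where each meets that height, and whether that is right or left of the point:
North: no edge straddles that height → 0 crossings.
South: 3–4 at x≈39.62 (left), 6–1 at x≈72.49 (right) → 1 crossing.
East: no edge straddles that height → 0 crossings.
Only South has an odd count, so the point is inside South.

South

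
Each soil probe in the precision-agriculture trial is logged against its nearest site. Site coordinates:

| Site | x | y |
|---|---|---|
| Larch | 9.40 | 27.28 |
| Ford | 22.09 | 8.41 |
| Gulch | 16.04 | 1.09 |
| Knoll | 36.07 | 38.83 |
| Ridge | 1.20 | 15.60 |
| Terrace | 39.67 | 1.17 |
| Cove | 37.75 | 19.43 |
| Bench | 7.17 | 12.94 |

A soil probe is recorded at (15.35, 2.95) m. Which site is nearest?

Squared distances to each site:
Larch: 627.351; Ford: 75.239; Gulch: 3.936; Knoll: 1716.693; Ridge: 360.245; Terrace: 594.631; Cove: 773.350; Bench: 166.712.
Minimum at Gulch.

Gulch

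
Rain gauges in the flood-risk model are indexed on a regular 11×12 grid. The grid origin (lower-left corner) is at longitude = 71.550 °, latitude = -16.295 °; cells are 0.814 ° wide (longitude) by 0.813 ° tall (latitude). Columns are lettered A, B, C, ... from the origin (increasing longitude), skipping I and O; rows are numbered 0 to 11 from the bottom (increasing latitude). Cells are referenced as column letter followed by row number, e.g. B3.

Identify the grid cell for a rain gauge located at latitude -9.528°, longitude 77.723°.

Column index: ⌊(77.723 − 71.550) / 0.814⌋ = ⌊7.584⌋ = 7 → column H
Row offset from origin: ⌊(-9.528 − -16.295) / 0.813⌋ = ⌊8.323⌋ = 8 → row 8

H8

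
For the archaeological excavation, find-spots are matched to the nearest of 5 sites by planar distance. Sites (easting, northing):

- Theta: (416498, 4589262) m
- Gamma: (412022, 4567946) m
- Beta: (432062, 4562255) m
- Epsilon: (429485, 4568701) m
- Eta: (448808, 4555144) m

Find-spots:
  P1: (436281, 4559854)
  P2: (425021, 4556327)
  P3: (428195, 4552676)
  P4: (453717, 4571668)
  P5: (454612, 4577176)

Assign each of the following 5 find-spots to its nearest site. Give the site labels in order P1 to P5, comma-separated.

P1 → Beta (d²=23564762.00)
P2 → Beta (d²=84716865.00)
P3 → Beta (d²=106710930.00)
P4 → Eta (d²=297140857.00)
P5 → Eta (d²=519095440.00)

Beta, Beta, Beta, Eta, Eta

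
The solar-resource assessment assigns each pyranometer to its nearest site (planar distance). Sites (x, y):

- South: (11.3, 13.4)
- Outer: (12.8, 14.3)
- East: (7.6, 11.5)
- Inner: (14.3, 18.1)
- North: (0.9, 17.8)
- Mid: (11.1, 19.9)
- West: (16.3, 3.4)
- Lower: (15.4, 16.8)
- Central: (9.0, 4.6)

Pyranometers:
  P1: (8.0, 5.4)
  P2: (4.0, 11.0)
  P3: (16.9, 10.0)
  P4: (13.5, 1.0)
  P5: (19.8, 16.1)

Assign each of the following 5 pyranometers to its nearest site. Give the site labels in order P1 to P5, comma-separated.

P1 → Central (d²=1.64)
P2 → East (d²=13.21)
P3 → Outer (d²=35.30)
P4 → West (d²=13.60)
P5 → Lower (d²=19.85)

Central, East, Outer, West, Lower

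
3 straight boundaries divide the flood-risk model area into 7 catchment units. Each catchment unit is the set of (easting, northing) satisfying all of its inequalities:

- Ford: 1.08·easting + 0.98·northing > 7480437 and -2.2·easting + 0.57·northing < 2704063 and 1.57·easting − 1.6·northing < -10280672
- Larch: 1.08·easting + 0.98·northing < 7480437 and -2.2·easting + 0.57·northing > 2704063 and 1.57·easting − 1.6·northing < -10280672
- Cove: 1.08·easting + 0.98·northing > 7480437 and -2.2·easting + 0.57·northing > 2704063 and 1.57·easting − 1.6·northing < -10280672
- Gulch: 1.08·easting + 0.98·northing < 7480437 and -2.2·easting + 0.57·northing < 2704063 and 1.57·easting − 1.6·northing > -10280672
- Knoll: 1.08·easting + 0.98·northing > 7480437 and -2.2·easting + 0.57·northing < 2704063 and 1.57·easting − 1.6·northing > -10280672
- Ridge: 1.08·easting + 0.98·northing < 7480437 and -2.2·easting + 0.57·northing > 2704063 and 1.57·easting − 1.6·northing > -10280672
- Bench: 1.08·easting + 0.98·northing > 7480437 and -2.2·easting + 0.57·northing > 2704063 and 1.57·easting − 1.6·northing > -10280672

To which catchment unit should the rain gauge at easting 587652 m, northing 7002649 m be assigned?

1.08·587652 + 0.98·7002649 = 7497260.180, which is > 7480437
-2.2·587652 + 0.57·7002649 = 2698675.530, which is < 2704063
1.57·587652 − 1.6·7002649 = -10281624.760, which is < -10280672
This sign pattern matches Ford.

Ford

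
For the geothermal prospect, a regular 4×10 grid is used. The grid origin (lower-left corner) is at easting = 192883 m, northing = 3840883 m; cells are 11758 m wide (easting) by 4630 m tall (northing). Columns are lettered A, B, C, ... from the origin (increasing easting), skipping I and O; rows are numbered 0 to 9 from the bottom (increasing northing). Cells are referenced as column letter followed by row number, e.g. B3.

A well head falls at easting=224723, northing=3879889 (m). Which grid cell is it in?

Column index: ⌊(224723 − 192883) / 11758⌋ = ⌊2.708⌋ = 2 → column C
Row offset from origin: ⌊(3879889 − 3840883) / 4630⌋ = ⌊8.425⌋ = 8 → row 8

C8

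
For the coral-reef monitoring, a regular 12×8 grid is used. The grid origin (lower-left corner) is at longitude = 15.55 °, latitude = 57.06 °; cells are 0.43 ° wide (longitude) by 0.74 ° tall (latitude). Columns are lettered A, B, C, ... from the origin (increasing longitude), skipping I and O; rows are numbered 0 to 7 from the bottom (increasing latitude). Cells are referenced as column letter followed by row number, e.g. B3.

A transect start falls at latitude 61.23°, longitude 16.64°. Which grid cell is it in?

Column index: ⌊(16.64 − 15.55) / 0.43⌋ = ⌊2.535⌋ = 2 → column C
Row offset from origin: ⌊(61.23 − 57.06) / 0.74⌋ = ⌊5.635⌋ = 5 → row 5

C5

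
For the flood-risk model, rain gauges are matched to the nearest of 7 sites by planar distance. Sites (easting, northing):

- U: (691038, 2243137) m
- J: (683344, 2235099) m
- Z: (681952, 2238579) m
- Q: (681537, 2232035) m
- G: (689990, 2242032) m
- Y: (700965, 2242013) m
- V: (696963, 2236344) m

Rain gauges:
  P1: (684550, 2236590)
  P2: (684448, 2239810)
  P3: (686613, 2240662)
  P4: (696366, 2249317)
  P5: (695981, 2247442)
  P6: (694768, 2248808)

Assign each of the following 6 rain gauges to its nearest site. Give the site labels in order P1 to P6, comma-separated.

P1 → J (d²=3677517.00)
P2 → Z (d²=7745377.00)
P3 → G (d²=13281029.00)
P4 → U (d²=66579984.00)
P5 → U (d²=42966274.00)
P6 → U (d²=46073141.00)

J, Z, G, U, U, U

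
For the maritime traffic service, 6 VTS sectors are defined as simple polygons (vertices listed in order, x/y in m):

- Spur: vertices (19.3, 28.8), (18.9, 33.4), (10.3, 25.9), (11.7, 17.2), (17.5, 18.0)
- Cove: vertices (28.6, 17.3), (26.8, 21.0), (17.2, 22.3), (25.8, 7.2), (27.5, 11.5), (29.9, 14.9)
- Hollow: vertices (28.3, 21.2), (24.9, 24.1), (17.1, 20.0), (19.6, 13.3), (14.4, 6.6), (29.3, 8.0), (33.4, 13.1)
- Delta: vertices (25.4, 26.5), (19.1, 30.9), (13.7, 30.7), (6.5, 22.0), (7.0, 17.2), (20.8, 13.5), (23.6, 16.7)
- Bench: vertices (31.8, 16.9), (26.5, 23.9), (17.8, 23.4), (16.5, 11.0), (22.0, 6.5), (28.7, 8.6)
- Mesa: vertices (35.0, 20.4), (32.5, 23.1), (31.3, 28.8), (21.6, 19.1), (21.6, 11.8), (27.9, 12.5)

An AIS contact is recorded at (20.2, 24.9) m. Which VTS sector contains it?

Cast a ray rightward from (20.2, 24.9). For each polygon, the edges (by vertex number in listed order) whose endpoints lie on opposite sides of y = 24.9, where each meets that height, and whether that is right or left of the point:
Spur: 3–4 at x≈10.46 (left), 5–1 at x≈18.65 (left) → 0 crossings.
Cove: no edge straddles that height → 0 crossings.
Hollow: no edge straddles that height → 0 crossings.
Delta: 3–4 at x≈8.90 (left), 7–1 at x≈25.11 (right) → 1 crossing.
Bench: no edge straddles that height → 0 crossings.
Mesa: 2–3 at x≈32.12 (right), 3–4 at x≈27.40 (right) → 2 crossings.
Only Delta has an odd count, so the point is inside Delta.

Delta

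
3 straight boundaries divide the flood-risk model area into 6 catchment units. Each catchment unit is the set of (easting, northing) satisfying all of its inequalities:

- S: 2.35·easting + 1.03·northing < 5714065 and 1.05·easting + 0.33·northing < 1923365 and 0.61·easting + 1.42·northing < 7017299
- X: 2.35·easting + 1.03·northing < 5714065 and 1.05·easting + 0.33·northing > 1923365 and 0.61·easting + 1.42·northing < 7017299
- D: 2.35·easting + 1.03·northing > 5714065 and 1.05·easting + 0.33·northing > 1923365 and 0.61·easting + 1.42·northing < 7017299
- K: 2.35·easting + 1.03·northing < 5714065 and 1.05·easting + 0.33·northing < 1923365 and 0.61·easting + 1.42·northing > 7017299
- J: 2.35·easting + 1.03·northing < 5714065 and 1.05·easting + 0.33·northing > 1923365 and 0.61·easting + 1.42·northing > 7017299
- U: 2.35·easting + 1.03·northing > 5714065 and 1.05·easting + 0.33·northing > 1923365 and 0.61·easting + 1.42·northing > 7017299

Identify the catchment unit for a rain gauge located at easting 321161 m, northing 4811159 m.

2.35·321161 + 1.03·4811159 = 5710222.120, which is < 5714065
1.05·321161 + 0.33·4811159 = 1924901.520, which is > 1923365
0.61·321161 + 1.42·4811159 = 7027753.990, which is > 7017299
This sign pattern matches J.

J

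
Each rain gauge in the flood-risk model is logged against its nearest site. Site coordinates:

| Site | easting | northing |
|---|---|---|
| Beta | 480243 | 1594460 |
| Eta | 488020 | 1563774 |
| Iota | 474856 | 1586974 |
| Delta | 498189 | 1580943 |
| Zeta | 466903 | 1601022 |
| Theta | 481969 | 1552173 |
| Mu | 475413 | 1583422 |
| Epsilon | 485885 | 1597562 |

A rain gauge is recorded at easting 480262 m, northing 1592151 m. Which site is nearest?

Beta

Squared distances to each site:
Beta: 5331842.000; Eta: 865440693.000; Iota: 56026165.000; Delta: 446996593.000; Zeta: 257157522.000; Theta: 1601154333.000; Mu: 99708242.000; Epsilon: 60897050.000.
Minimum at Beta.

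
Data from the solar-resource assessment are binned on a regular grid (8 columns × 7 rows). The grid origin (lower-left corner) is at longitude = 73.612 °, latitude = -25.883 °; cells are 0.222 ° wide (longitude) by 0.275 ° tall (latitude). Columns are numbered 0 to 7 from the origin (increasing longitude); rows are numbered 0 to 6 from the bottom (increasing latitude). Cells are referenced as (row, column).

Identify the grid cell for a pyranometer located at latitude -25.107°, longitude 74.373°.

Column index: ⌊(74.373 − 73.612) / 0.222⌋ = ⌊3.428⌋ = 3
Row offset from origin: ⌊(-25.107 − -25.883) / 0.275⌋ = ⌊2.822⌋ = 2 → row 2

(2, 3)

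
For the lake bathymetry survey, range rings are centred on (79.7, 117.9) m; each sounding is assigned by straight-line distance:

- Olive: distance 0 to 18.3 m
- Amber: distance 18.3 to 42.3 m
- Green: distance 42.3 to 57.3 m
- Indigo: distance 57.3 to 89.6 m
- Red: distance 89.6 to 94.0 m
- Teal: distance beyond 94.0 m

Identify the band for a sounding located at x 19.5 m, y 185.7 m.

Distance = √((19.5−79.7)² + (185.7−117.9)²) = √(3624.040 + 4596.840) = 90.669 m.
89.6 ≤ 90.669 < 94.0 → Red.

Red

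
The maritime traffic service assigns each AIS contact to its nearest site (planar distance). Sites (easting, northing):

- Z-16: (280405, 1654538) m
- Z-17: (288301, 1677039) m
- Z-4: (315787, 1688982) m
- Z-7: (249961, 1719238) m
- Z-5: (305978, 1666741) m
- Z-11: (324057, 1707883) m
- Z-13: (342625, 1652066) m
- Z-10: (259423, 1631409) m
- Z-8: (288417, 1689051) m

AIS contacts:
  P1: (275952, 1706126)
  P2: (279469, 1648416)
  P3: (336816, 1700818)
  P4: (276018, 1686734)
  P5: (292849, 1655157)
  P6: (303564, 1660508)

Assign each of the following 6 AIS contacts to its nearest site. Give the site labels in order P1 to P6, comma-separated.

P1 → Z-8 (d²=446931850.00)
P2 → Z-16 (d²=38354980.00)
P3 → Z-11 (d²=212706306.00)
P4 → Z-8 (d²=159103690.00)
P5 → Z-16 (d²=155236297.00)
P6 → Z-5 (d²=44677685.00)

Z-8, Z-16, Z-11, Z-8, Z-16, Z-5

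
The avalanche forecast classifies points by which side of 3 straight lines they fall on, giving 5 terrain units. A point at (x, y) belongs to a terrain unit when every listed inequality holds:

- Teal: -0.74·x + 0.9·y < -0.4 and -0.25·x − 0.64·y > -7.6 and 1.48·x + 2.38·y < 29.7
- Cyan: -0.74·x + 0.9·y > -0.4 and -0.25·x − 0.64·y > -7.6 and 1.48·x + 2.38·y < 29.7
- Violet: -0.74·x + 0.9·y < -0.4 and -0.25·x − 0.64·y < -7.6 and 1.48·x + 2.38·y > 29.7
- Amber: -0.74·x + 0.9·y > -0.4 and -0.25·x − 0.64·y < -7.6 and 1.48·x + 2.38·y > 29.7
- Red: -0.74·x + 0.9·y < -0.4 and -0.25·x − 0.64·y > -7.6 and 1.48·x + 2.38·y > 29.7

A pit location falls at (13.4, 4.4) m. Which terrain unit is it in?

-0.74·13.4 + 0.9·4.4 = -5.956, which is < -0.4
-0.25·13.4 − 0.64·4.4 = -6.166, which is > -7.6
1.48·13.4 + 2.38·4.4 = 30.304, which is > 29.7
This sign pattern matches Red.

Red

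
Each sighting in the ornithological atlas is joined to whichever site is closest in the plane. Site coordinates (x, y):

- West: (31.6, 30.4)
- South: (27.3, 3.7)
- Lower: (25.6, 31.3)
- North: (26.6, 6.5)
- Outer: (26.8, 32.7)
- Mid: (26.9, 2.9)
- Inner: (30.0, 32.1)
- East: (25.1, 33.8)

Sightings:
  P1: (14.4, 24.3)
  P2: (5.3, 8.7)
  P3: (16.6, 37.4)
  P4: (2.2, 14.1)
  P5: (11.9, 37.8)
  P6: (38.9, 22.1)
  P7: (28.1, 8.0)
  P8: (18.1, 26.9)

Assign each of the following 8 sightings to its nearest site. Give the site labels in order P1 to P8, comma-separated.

Lower, North, East, North, East, West, North, Lower

P1 → Lower (d²=174.44)
P2 → North (d²=458.53)
P3 → East (d²=85.21)
P4 → North (d²=653.12)
P5 → East (d²=190.24)
P6 → West (d²=122.18)
P7 → North (d²=4.50)
P8 → Lower (d²=75.61)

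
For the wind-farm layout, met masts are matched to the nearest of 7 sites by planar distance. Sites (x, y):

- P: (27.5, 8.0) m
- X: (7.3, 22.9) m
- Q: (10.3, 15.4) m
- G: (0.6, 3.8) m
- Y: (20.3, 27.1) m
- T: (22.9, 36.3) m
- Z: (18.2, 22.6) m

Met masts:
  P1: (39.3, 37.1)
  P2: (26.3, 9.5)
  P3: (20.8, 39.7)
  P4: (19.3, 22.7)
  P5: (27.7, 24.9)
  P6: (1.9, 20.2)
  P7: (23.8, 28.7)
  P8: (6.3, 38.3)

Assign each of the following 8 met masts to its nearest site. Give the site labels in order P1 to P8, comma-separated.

P1 → T (d²=269.60)
P2 → P (d²=3.69)
P3 → T (d²=15.97)
P4 → Z (d²=1.22)
P5 → Y (d²=59.60)
P6 → X (d²=36.45)
P7 → Y (d²=14.81)
P8 → X (d²=238.16)

T, P, T, Z, Y, X, Y, X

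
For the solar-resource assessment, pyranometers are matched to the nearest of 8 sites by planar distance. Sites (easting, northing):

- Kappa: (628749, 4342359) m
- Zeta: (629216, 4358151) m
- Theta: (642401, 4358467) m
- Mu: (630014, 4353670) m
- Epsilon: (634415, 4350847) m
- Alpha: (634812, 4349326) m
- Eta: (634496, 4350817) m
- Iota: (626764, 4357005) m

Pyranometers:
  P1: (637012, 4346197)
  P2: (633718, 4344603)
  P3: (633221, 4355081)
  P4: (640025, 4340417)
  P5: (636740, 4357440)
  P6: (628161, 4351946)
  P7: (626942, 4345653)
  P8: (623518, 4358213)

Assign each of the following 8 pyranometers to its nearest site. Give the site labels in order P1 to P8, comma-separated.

Alpha, Alpha, Mu, Alpha, Theta, Mu, Kappa, Iota

P1 → Alpha (d²=14630641.00)
P2 → Alpha (d²=23503565.00)
P3 → Mu (d²=12275770.00)
P4 → Alpha (d²=106545650.00)
P5 → Theta (d²=33101650.00)
P6 → Mu (d²=6405785.00)
P7 → Kappa (d²=14115685.00)
P8 → Iota (d²=11995780.00)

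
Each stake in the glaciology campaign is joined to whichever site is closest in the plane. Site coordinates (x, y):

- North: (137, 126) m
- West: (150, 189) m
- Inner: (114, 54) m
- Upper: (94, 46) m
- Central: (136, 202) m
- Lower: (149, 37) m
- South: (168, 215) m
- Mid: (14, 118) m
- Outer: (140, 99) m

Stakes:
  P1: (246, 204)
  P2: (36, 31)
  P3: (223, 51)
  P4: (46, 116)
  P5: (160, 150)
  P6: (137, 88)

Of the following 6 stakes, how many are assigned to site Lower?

P1 → South
P2 → Upper
P3 → Lower
P4 → Mid
P5 → North
P6 → Outer
1 of the 6 goes to Lower.

1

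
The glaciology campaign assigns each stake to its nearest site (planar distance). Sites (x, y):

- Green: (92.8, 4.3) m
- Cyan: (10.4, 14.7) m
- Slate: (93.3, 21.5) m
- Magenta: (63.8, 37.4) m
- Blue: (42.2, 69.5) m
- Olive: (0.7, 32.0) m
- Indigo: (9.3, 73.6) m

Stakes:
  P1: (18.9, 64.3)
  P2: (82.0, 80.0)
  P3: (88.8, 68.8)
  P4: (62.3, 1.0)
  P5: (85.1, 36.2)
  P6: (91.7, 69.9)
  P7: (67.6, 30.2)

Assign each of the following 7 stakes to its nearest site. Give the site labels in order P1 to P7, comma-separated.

P1 → Indigo (d²=178.65)
P2 → Blue (d²=1694.29)
P3 → Magenta (d²=1610.96)
P4 → Green (d²=941.14)
P5 → Slate (d²=283.33)
P6 → Magenta (d²=1834.66)
P7 → Magenta (d²=66.28)

Indigo, Blue, Magenta, Green, Slate, Magenta, Magenta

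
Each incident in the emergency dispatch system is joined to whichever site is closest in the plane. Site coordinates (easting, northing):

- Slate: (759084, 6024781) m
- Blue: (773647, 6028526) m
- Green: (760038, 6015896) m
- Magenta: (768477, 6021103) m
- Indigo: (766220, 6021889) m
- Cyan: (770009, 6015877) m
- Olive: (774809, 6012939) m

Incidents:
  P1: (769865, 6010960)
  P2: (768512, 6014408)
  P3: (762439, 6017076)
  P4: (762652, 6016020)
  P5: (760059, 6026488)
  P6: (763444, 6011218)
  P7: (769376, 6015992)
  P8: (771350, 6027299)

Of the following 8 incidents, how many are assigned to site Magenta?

P1 → Cyan
P2 → Cyan
P3 → Green
P4 → Green
P5 → Slate
P6 → Green
P7 → Cyan
P8 → Blue
0 of the 8 go to Magenta.

0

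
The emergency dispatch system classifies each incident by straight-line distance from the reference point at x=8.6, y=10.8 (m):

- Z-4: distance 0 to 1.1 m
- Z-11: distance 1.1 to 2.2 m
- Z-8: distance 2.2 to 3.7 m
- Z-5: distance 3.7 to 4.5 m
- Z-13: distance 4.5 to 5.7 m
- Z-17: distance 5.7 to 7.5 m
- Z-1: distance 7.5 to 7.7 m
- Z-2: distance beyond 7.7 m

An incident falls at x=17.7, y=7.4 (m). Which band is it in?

Distance = √((17.7−8.6)² + (7.4−10.8)²) = √(82.810 + 11.560) = 9.714 m.
7.7 ≤ 9.714 < ∞ → Z-2.

Z-2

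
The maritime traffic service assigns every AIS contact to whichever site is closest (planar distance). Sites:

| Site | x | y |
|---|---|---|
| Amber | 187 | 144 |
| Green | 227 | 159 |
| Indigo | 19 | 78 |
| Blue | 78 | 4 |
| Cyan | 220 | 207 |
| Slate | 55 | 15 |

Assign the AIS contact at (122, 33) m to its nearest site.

Blue

Squared distances to each site:
Amber: 16546.000; Green: 26901.000; Indigo: 12634.000; Blue: 2777.000; Cyan: 39880.000; Slate: 4813.000.
Minimum at Blue.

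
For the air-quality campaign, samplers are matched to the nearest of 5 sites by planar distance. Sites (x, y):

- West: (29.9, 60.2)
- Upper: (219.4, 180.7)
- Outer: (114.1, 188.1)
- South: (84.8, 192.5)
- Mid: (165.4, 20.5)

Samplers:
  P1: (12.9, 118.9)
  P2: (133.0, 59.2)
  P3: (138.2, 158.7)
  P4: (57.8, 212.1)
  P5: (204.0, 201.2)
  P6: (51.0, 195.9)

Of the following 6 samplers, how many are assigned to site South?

2

P1 → West
P2 → Mid
P3 → Outer
P4 → South
P5 → Upper
P6 → South
2 of the 6 go to South.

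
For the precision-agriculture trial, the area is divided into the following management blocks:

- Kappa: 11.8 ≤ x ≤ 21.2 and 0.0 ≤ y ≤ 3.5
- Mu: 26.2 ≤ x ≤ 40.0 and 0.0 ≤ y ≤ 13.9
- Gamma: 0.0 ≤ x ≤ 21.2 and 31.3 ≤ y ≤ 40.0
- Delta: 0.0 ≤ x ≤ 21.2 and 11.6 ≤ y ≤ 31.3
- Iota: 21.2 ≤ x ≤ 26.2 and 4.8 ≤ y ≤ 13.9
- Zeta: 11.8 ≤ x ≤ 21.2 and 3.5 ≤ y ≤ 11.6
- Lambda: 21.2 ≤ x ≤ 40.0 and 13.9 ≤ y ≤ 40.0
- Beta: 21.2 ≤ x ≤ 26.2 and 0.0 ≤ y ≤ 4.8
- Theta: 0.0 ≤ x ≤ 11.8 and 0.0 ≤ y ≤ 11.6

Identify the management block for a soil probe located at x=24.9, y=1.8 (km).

The point has x = 24.9 and y = 1.8.
Only Beta satisfies 21.2 ≤ x ≤ 26.2 and 0.0 ≤ y ≤ 4.8.

Beta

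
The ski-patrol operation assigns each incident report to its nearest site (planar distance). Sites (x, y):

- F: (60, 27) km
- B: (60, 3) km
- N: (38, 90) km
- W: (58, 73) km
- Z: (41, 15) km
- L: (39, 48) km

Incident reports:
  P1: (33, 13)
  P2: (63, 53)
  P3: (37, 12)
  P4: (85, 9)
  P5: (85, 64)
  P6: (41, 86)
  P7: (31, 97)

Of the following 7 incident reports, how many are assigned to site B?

1

P1 → Z
P2 → W
P3 → Z
P4 → B
P5 → W
P6 → N
P7 → N
1 of the 7 goes to B.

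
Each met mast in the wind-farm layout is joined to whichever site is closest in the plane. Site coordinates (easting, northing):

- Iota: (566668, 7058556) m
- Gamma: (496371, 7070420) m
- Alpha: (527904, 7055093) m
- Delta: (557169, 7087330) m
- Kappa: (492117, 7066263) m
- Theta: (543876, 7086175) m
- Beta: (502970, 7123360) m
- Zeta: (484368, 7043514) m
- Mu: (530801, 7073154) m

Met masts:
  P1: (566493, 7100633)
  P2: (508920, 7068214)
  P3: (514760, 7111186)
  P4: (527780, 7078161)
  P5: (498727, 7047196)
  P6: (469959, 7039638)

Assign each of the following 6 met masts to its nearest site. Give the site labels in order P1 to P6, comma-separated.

Delta, Gamma, Beta, Mu, Zeta, Zeta

P1 → Delta (d²=263906785.00)
P2 → Gamma (d²=162343837.00)
P3 → Beta (d²=287210376.00)
P4 → Mu (d²=34196490.00)
P5 → Zeta (d²=219738005.00)
P6 → Zeta (d²=222642657.00)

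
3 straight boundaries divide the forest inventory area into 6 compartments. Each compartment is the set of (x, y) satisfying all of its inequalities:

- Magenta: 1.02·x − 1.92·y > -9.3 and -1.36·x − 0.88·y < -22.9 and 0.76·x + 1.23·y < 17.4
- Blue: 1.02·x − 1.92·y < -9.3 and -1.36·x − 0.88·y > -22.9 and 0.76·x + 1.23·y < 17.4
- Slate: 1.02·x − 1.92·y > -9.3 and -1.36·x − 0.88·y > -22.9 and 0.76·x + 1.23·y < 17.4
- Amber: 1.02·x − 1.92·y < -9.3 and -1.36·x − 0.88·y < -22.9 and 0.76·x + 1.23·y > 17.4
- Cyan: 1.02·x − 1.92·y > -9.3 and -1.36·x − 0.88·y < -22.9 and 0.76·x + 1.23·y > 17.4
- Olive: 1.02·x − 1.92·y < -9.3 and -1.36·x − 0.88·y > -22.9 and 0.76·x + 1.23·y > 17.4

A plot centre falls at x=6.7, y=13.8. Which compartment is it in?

1.02·6.7 − 1.92·13.8 = -19.662, which is < -9.3
-1.36·6.7 − 0.88·13.8 = -21.256, which is > -22.9
0.76·6.7 + 1.23·13.8 = 22.066, which is > 17.4
This sign pattern matches Olive.

Olive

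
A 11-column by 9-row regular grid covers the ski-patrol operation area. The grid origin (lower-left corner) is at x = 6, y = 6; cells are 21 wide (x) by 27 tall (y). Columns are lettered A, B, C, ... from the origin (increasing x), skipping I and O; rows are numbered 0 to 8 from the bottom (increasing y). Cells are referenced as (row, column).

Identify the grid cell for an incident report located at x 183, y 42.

Column index: ⌊(183 − 6) / 21⌋ = ⌊8.429⌋ = 8 → column J
Row offset from origin: ⌊(42 − 6) / 27⌋ = ⌊1.333⌋ = 1 → row 1

(1, J)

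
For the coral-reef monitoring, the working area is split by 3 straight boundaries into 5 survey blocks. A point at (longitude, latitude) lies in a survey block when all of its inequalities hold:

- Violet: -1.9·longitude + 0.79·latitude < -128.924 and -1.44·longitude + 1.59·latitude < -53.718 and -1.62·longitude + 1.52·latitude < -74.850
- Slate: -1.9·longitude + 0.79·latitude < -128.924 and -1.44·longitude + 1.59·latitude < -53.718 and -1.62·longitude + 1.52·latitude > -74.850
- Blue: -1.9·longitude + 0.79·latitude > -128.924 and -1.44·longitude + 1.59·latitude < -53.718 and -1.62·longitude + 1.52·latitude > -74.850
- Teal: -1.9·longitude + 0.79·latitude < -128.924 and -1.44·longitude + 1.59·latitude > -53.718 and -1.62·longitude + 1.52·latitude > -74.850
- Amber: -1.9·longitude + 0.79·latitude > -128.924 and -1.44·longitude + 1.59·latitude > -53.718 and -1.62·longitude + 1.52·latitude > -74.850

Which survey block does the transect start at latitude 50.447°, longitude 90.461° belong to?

-1.9·90.461 + 0.79·50.447 = -132.023, which is < -128.924
-1.44·90.461 + 1.59·50.447 = -50.053, which is > -53.718
-1.62·90.461 + 1.52·50.447 = -69.867, which is > -74.850
This sign pattern matches Teal.

Teal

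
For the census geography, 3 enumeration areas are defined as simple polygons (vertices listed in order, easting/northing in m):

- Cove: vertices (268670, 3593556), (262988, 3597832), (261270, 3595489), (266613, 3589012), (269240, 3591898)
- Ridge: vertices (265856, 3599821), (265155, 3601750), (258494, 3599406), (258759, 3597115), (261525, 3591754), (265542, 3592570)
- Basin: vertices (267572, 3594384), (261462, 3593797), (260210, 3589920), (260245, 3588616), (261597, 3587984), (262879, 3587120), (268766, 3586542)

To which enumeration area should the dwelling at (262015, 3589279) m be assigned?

Cast a ray rightward from (262015, 3589279). For each polygon, the edges (by vertex number in listed order) whose endpoints lie on opposite sides of northing = 3589279, where each meets that height, and whether that is right or left of the point:
Cove: 3–4 at easting≈266392.7 (right), 4–5 at easting≈266856.0 (right) → 2 crossings.
Ridge: no edge straddles that height → 0 crossings.
Basin: 3–4 at easting≈260227.2 (left), 7–1 at easting≈268349.3 (right) → 1 crossing.
Only Basin has an odd count, so the point is inside Basin.

Basin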